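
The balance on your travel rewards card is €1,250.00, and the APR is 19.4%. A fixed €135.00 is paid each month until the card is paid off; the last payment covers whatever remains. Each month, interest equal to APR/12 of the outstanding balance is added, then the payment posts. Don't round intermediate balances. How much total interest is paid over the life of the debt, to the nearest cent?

Monthly rate r = 19.4%/12 = 1.61667% = 0.0161667.
Payoff takes n = ⌈−ln(1 − rB₀/P)/ln(1+r)⌉ = ⌈10.111⌉ = 11 payments; the last is €15.11.
Total paid = 10·€135.00 + €15.11 = €1,365.11.
Total interest = total paid − principal = €1,365.11 − €1,250.00 = €115.11.

€115.11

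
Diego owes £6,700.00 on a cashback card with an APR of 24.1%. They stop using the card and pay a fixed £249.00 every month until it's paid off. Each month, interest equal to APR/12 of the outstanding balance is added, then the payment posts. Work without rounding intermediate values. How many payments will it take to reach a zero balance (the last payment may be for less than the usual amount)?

Monthly rate r = 24.1%/12 = 2.00833% = 0.0200833.
Recurrence: B ← B·(1+r) − £249.00.
Month 1: interest £134.56; balance after payment £6,585.56.
Month 2: interest £132.26; balance after payment £6,468.82.
Closed form: n = −ln(1 − rB₀/P)/ln(1+r) = −ln(0.45961)/ln(1.02008) ≈ 39.096, so the balance reaches zero during payment 40.

40 months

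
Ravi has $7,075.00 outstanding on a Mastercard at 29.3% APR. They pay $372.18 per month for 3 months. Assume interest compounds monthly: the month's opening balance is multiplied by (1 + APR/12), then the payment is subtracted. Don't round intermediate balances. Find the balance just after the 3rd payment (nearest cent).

$6,461.98

Monthly rate r = 29.3%/12 = 2.44167% = 0.0244167.
Each month: B ← B·(1+r) − $372.18.
Month 1: interest $172.75; balance after payment $6,875.57.
Month 2: interest $167.88; balance after payment $6,671.27.
Month 3: interest $162.89; balance after payment $6,461.98.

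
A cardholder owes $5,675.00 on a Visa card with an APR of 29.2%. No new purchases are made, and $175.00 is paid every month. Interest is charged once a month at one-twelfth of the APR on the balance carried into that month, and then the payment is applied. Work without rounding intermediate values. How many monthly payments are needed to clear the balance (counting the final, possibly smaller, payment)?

65 payments

Monthly rate r = 29.2%/12 = 2.43333% = 0.0243333.
Recurrence: B ← B·(1+r) − $175.00.
Month 1: interest $138.09; balance after payment $5,638.09.
Month 2: interest $137.19; balance after payment $5,600.29.
Closed form: n = −ln(1 − rB₀/P)/ln(1+r) = −ln(0.2109)/ln(1.02433) ≈ 64.735, so the balance reaches zero during payment 65.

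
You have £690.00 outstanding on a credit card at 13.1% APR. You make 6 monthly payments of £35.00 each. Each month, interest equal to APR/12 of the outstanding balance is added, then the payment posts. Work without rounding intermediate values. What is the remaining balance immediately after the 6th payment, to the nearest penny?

£520.63

Monthly rate r = 13.1%/12 = 1.09167% = 0.0109167.
Each month: B ← B·(1+r) − £35.00.
Month 1: interest £7.53; balance after payment £662.53.
Month 2: interest £7.23; balance after payment £634.77.
Month 3: interest £6.93; balance after payment £606.69.
Month 4: interest £6.62; balance after payment £578.32.
Month 5: interest £6.31; balance after payment £549.63.
Month 6: interest £6.00; balance after payment £520.63.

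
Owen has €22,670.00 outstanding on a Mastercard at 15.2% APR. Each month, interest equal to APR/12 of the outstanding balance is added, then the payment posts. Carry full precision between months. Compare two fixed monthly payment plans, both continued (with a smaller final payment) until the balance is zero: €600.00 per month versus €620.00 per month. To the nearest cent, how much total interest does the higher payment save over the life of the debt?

Monthly rate r = 15.2%/12 = 1.26667% = 0.0126667.
At €600.00/mo: n = ⌈−ln(1 − rB₀/P)/ln(1+r)⌉ = 52 payments (last €442.78); total interest = total paid − €22,670.00 = €8,372.78.
At €620.00/mo: 50 payments (last €260.48); total interest €7,970.48.
Interest saved = €8,372.78 − €7,970.48 = €402.30.

€402.30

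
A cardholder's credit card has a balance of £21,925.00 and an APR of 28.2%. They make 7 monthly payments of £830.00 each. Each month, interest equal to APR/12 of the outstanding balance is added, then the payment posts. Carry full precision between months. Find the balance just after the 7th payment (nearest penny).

Monthly rate r = 28.2%/12 = 2.35% = 0.0235.
Each month: B ← B·(1+r) − £830.00.
Month 1: interest £515.24; balance after payment £21,610.24.
Month 2: interest £507.84; balance after payment £21,288.08.
Month 3: interest £500.27; balance after payment £20,958.35.
Month 4: interest £492.52; balance after payment £20,620.87.
Month 5: interest £484.59; balance after payment £20,275.46.
Month 6: interest £476.47; balance after payment £19,921.93.
Month 7: interest £468.17; balance after payment £19,560.10.

£19,560.10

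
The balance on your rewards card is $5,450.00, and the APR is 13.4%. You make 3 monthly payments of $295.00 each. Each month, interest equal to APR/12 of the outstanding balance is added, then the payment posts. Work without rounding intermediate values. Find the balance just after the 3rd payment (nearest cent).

$4,739.70

Monthly rate r = 13.4%/12 = 1.11667% = 0.0111667.
Each month: B ← B·(1+r) − $295.00.
Month 1: interest $60.86; balance after payment $5,215.86.
Month 2: interest $58.24; balance after payment $4,979.10.
Month 3: interest $55.60; balance after payment $4,739.70.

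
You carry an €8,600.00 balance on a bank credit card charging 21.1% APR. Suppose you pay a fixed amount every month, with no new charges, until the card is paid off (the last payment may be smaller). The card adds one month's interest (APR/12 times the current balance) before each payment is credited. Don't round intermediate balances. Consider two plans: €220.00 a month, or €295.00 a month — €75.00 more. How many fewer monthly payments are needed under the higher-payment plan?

25 fewer payments

Monthly rate r = 21.1%/12 = 1.75833% = 0.0175833.
At €220.00/mo: n = ⌈−ln(1 − rB₀/P)/ln(1+r)⌉ = 67 payments (last €155.02); total interest = total paid − €8,600.00 = €6,075.02.
At €295.00/mo: 42 payments (last €68.42); total interest €3,563.42.
Payments saved = 67 − 42 = 25.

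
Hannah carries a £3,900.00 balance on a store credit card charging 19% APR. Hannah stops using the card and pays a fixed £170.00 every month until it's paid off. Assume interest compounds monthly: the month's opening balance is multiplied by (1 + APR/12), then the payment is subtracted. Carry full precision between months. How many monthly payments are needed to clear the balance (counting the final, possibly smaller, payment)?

29 payments

Monthly rate r = 19%/12 = 1.58333% = 0.0158333.
Recurrence: B ← B·(1+r) − £170.00.
Month 1: interest £61.75; balance after payment £3,791.75.
Month 2: interest £60.04; balance after payment £3,681.79.
Closed form: n = −ln(1 − rB₀/P)/ln(1+r) = −ln(0.63676)/ln(1.01583) ≈ 28.732, so the balance reaches zero during payment 29.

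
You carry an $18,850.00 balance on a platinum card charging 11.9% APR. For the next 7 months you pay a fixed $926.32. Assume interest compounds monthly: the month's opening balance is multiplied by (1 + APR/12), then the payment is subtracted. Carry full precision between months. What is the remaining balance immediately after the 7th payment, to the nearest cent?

$13,517.72

Monthly rate r = 11.9%/12 = 0.991667% = 0.00991667.
Each month: B ← B·(1+r) − $926.32.
Month 1: interest $186.93; balance after payment $18,110.61.
Month 2: interest $179.60; balance after payment $17,363.89.
Month 3: interest $172.19; balance after payment $16,609.76.
Month 4: interest $164.71; balance after payment $15,848.15.
Month 5: interest $157.16; balance after payment $15,078.99.
Month 6: interest $149.53; balance after payment $14,302.21.
Month 7: interest $141.83; balance after payment $13,517.72.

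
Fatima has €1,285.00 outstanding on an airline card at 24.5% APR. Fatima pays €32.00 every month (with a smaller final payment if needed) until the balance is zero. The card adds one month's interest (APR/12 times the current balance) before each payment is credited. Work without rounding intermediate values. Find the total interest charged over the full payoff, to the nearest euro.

€1,429

Monthly rate r = 24.5%/12 = 2.04167% = 0.0204167.
Payoff takes n = ⌈−ln(1 − rB₀/P)/ln(1+r)⌉ = ⌈84.805⌉ = 85 payments; the last is €25.82.
Total paid = 84·€32.00 + €25.82 = €2,713.82.
Total interest = total paid − principal = €2,713.82 − €1,285.00 = €1,428.82.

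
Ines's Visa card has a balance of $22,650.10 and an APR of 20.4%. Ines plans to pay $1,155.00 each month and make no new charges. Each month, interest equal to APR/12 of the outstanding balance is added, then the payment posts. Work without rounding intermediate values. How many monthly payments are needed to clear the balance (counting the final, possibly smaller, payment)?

Monthly rate r = 20.4%/12 = 1.7% = 0.017.
Recurrence: B ← B·(1+r) − $1,155.00.
Month 1: interest $385.05; balance after payment $21,880.15.
Month 2: interest $371.96; balance after payment $21,097.11.
Closed form: n = −ln(1 − rB₀/P)/ln(1+r) = −ln(0.66662)/ln(1.017) ≈ 24.057, so the balance reaches zero during payment 25.

25 payments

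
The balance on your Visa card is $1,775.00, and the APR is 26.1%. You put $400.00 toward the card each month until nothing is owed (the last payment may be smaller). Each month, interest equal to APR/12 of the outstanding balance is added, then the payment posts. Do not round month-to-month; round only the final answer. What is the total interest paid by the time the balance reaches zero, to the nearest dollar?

$113

Monthly rate r = 26.1%/12 = 2.175% = 0.02175.
Payoff takes n = ⌈−ln(1 − rB₀/P)/ln(1+r)⌉ = ⌈4.717⌉ = 5 payments; the last is $287.70.
Total paid = 4·$400.00 + $287.70 = $1,887.70.
Total interest = total paid − principal = $1,887.70 − $1,775.00 = $112.70.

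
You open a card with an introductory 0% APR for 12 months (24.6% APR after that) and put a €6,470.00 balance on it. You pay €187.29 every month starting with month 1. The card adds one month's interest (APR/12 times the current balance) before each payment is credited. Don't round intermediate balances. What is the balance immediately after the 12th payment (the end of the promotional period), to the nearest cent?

Promo months 1–12 at r₀ = 0%/12 = 0; months 13+ at r₁ = 24.6%/12 = 0.0205.
After month 12 (no interest yet): B = €6,470.00 − 12·€187.29 = €4,222.52.

€4,222.52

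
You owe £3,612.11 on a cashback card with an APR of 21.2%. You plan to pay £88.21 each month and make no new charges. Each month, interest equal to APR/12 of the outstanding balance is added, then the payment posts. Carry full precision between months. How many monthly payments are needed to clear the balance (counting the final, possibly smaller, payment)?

74 months

Monthly rate r = 21.2%/12 = 1.76667% = 0.0176667.
Recurrence: B ← B·(1+r) − £88.21.
Month 1: interest £63.81; balance after payment £3,587.71.
Month 2: interest £63.38; balance after payment £3,562.89.
Closed form: n = −ln(1 − rB₀/P)/ln(1+r) = −ln(0.27657)/ln(1.01767) ≈ 73.394, so the balance reaches zero during payment 74.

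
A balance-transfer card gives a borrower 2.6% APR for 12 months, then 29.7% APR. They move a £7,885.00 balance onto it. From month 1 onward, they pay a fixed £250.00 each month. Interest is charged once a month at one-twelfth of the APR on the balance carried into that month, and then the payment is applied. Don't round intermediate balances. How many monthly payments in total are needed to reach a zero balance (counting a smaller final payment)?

41 payments

Promo months 1–12 at r₀ = 2.6%/12 = 0.00216667; months 13+ at r₁ = 29.7%/12 = 0.02475.
After month 12: iterate B ← B·(1+r₀) − £250.00 for 12 months → £5,056.46.
Then at r₁ with £250.00/mo: n₂ = −ln(1 − r₁·B/P)/ln(1+r₁) ≈ 28.40 → 29 more payments.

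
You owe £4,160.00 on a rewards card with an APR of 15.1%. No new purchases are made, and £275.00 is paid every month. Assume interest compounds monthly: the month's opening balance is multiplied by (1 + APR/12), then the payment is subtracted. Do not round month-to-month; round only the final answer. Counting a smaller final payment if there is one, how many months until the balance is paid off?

Monthly rate r = 15.1%/12 = 1.25833% = 0.0125833.
Recurrence: B ← B·(1+r) − £275.00.
Month 1: interest £52.35; balance after payment £3,937.35.
Month 2: interest £49.54; balance after payment £3,711.89.
Closed form: n = −ln(1 − rB₀/P)/ln(1+r) = −ln(0.80965)/ln(1.01258) ≈ 16.886, so the balance reaches zero during payment 17.

17 months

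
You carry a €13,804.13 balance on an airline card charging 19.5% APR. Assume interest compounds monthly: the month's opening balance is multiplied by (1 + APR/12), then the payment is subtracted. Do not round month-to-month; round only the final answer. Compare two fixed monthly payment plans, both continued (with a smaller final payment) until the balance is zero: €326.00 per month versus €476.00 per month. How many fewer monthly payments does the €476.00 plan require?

33 fewer payments

Monthly rate r = 19.5%/12 = 1.625% = 0.01625.
At €326.00/mo: n = ⌈−ln(1 − rB₀/P)/ln(1+r)⌉ = 73 payments (last €90.38); total interest = total paid − €13,804.13 = €9,758.25.
At €476.00/mo: 40 payments (last €254.68); total interest €5,014.55.
Payments saved = 73 − 40 = 33.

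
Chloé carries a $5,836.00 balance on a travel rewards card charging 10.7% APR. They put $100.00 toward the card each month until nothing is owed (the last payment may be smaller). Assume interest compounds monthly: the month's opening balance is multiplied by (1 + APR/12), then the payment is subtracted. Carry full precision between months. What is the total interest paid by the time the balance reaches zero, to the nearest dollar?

Monthly rate r = 10.7%/12 = 0.891667% = 0.00891667.
Payoff takes n = ⌈−ln(1 − rB₀/P)/ln(1+r)⌉ = ⌈82.769⌉ = 83 payments; the last is $77.00.
Total paid = 82·$100.00 + $77.00 = $8,277.00.
Total interest = total paid − principal = $8,277.00 − $5,836.00 = $2,441.00.

$2,441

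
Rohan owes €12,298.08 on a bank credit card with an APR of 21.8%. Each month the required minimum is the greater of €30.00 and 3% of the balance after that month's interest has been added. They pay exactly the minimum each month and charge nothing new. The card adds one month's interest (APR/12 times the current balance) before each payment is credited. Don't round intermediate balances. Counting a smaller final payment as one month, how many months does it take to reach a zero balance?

Monthly rate r = 21.8%/12 = 1.81667% = 0.0181667.
While 3% of the post-interest balance exceeds €30.00, each month B ← (B·(1+r))·(1 − 0.03), i.e. B shrinks by the factor (1+r)·0.97 = 0.98762.
This holds for months 1–203. Entering month 204 the balance is €981.14; 3% of the post-interest balance is now below €30.00, so the flat €30.00 minimum applies from here.
From month 204 a fixed €30.00 at rate r clears €981.14 in 51 more payments. Total: 203 + 51 = 254 months.

254 months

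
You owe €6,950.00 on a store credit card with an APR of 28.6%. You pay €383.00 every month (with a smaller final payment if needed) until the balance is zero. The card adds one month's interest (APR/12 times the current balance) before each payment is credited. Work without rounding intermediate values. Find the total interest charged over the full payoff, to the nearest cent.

Monthly rate r = 28.6%/12 = 2.38333% = 0.0238333.
Payoff takes n = ⌈−ln(1 − rB₀/P)/ln(1+r)⌉ = ⌈24.051⌉ = 25 payments; the last is €19.69.
Total paid = 24·€383.00 + €19.69 = €9,211.69.
Total interest = total paid − principal = €9,211.69 − €6,950.00 = €2,261.69.

€2,261.69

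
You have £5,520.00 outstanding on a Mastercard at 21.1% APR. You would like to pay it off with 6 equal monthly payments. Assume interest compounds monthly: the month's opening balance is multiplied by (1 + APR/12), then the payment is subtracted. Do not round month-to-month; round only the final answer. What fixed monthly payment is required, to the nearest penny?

£977.44

Monthly rate r = 21.1%/12 = 1.75833% = 0.0175833.
Level-payment amortization: P = B₀·r / (1 − (1+r)^(−n)) = 5520.00·0.0175833 / (1 − 1.01758^(−6)).
Denominator 1 − (1+r)^(−6) = 0.0993001533.
P = 97.06 / 0.0993001533 ≈ 977.44.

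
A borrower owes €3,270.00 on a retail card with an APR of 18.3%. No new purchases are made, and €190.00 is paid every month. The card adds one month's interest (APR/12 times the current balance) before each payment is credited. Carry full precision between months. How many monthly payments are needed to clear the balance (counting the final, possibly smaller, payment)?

Monthly rate r = 18.3%/12 = 1.525% = 0.01525.
Recurrence: B ← B·(1+r) − €190.00.
Month 1: interest €49.87; balance after payment €3,129.87.
Month 2: interest €47.73; balance after payment €2,987.60.
Closed form: n = −ln(1 − rB₀/P)/ln(1+r) = −ln(0.73754)/ln(1.01525) ≈ 20.115, so the balance reaches zero during payment 21.

21 months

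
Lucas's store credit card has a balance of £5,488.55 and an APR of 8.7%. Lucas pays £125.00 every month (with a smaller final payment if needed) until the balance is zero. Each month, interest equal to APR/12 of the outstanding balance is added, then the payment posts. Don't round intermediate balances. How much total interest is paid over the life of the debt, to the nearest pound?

Monthly rate r = 8.7%/12 = 0.725% = 0.00725.
Payoff takes n = ⌈−ln(1 − rB₀/P)/ln(1+r)⌉ = ⌈53.049⌉ = 54 payments; the last is £6.15.
Total paid = 53·£125.00 + £6.15 = £6,631.15.
Total interest = total paid − principal = £6,631.15 − £5,488.55 = £1,142.60.

£1,143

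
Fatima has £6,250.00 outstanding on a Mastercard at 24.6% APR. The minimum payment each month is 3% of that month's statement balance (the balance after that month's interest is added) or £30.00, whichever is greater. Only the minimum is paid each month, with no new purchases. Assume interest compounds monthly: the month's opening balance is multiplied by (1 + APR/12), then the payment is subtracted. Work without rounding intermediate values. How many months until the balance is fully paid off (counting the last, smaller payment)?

237 months

Monthly rate r = 24.6%/12 = 2.05% = 0.0205.
While 3% of the post-interest balance exceeds £30.00, each month B ← (B·(1+r))·(1 − 0.03), i.e. B shrinks by the factor (1+r)·0.97 = 0.98988.
This holds for months 1–183. Entering month 184 the balance is £972.50; 3% of the post-interest balance is now below £30.00, so the flat £30.00 minimum applies from here.
From month 184 a fixed £30.00 at rate r clears £972.50 in 54 more payments. Total: 183 + 54 = 237 months.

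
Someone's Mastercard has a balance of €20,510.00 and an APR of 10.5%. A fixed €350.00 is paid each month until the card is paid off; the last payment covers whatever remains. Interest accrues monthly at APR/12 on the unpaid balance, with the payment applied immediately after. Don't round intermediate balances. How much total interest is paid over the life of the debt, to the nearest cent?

€8,375.14

Monthly rate r = 10.5%/12 = 0.875% = 0.00875.
Payoff takes n = ⌈−ln(1 − rB₀/P)/ln(1+r)⌉ = ⌈82.528⌉ = 83 payments; the last is €185.14.
Total paid = 82·€350.00 + €185.14 = €28,885.14.
Total interest = total paid − principal = €28,885.14 − €20,510.00 = €8,375.14.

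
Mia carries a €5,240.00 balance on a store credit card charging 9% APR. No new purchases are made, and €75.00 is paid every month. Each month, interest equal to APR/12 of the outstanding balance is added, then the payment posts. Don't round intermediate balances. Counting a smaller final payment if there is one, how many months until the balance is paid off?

Monthly rate r = 9%/12 = 0.75% = 0.0075.
Recurrence: B ← B·(1+r) − €75.00.
Month 1: interest €39.30; balance after payment €5,204.30.
Month 2: interest €39.03; balance after payment €5,168.33.
Closed form: n = −ln(1 − rB₀/P)/ln(1+r) = −ln(0.476)/ln(1.0075) ≈ 99.349, so the balance reaches zero during payment 100.

100 payments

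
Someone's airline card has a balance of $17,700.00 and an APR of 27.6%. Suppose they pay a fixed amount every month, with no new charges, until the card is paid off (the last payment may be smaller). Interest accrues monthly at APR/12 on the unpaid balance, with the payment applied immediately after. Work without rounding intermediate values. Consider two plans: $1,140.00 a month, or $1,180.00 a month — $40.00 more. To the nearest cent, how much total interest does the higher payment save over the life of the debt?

$190.88

Monthly rate r = 27.6%/12 = 2.3% = 0.023.
At $1,140.00/mo: n = ⌈−ln(1 − rB₀/P)/ln(1+r)⌉ = 20 payments (last $490.67); total interest = total paid − $17,700.00 = $4,450.67.
At $1,180.00/mo: 19 payments (last $719.79); total interest $4,259.79.
Interest saved = $4,450.67 − $4,259.79 = $190.88.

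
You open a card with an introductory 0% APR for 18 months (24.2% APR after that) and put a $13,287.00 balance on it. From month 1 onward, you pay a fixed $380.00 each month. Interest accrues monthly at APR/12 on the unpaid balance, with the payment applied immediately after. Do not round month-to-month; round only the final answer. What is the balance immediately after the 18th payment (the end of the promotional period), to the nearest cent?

Promo months 1–18 at r₀ = 0%/12 = 0; months 19+ at r₁ = 24.2%/12 = 0.0201667.
After month 18 (no interest yet): B = $13,287.00 − 18·$380.00 = $6,447.00.

$6,447.00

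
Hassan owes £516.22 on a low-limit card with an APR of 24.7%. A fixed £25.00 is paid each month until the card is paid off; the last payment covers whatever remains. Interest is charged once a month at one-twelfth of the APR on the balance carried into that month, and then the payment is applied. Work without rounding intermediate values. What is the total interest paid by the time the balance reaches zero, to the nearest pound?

Monthly rate r = 24.7%/12 = 2.05833% = 0.0205833.
Payoff takes n = ⌈−ln(1 − rB₀/P)/ln(1+r)⌉ = ⌈27.163⌉ = 28 payments; the last is £4.10.
Total paid = 27·£25.00 + £4.10 = £679.10.
Total interest = total paid − principal = £679.10 − £516.22 = £162.88.

£163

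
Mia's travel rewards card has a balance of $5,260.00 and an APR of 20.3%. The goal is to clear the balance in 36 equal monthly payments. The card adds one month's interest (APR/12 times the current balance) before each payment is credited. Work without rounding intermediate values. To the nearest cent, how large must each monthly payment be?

Monthly rate r = 20.3%/12 = 1.69167% = 0.0169167.
Level-payment amortization: P = B₀·r / (1 − (1+r)^(−n)) = 5260.00·0.0169167 / (1 − 1.01692^(−36)).
Denominator 1 − (1+r)^(−36) = 0.453327973.
P = 88.9817 / 0.453327973 ≈ 196.29.

$196.29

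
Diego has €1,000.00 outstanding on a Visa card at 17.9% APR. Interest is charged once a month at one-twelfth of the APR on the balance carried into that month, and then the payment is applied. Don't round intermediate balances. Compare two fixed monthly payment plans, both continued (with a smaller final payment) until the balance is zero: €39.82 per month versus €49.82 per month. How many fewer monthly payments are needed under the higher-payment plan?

7 fewer payments

Monthly rate r = 17.9%/12 = 1.49167% = 0.0149167.
At €39.82/mo: n = ⌈−ln(1 − rB₀/P)/ln(1+r)⌉ = 32 payments (last €27.94); total interest = total paid − €1,000.00 = €262.36.
At €49.82/mo: 25 payments (last €1.62); total interest €197.30.
Payments saved = 32 − 25 = 7.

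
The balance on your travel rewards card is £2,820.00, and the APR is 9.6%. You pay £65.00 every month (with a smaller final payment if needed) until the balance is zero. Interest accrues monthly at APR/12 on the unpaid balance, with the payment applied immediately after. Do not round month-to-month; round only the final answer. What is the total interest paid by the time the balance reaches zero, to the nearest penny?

Monthly rate r = 9.6%/12 = 0.8% = 0.008.
Payoff takes n = ⌈−ln(1 − rB₀/P)/ln(1+r)⌉ = ⌈53.500⌉ = 54 payments; the last is £32.56.
Total paid = 53·£65.00 + £32.56 = £3,477.56.
Total interest = total paid − principal = £3,477.56 − £2,820.00 = £657.56.

£657.56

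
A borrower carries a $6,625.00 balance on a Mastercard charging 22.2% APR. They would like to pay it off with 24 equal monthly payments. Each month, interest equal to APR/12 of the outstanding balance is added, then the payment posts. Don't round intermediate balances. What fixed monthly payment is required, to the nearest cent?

Monthly rate r = 22.2%/12 = 1.85% = 0.0185.
Level-payment amortization: P = B₀·r / (1 − (1+r)^(−n)) = 6625.00·0.0185 / (1 − 1.0185^(−24)).
Denominator 1 − (1+r)^(−24) = 0.355926842.
P = 122.562 / 0.355926842 ≈ 344.35.

$344.35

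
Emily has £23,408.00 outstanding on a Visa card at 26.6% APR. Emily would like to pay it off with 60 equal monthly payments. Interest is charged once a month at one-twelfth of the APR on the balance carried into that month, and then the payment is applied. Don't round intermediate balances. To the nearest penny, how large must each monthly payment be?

£709.19

Monthly rate r = 26.6%/12 = 2.21667% = 0.0221667.
Level-payment amortization: P = B₀·r / (1 − (1+r)^(−n)) = 23408.00·0.0221667 / (1 − 1.02217^(−60)).
Denominator 1 − (1+r)^(−60) = 0.731652754.
P = 518.877 / 0.731652754 ≈ 709.19.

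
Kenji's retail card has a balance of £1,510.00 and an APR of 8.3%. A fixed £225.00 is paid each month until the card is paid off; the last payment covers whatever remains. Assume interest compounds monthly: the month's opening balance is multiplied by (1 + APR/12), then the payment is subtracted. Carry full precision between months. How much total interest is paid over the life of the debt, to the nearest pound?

£42

Monthly rate r = 8.3%/12 = 0.691667% = 0.00691667.
Payoff takes n = ⌈−ln(1 − rB₀/P)/ln(1+r)⌉ = ⌈6.896⌉ = 7 payments; the last is £201.58.
Total paid = 6·£225.00 + £201.58 = £1,551.58.
Total interest = total paid − principal = £1,551.58 − £1,510.00 = £41.58.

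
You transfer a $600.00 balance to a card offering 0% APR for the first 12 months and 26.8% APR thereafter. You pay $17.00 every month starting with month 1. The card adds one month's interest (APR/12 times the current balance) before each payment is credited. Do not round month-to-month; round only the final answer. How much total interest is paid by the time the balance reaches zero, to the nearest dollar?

$169

Promo months 1–12 at r₀ = 0%/12 = 0; months 13+ at r₁ = 26.8%/12 = 0.0223333.
After month 12 (no interest yet): B = $600.00 − 12·$17.00 = $396.00.
Then at r₁ with $17.00/mo: n₂ = −ln(1 − r₁·B/P)/ln(1+r₁) ≈ 33.25 → 34 more payments.
Total paid = 45·$17.00 + $4.32 = $769.32; interest = $769.32 − $600.00 = $169.32.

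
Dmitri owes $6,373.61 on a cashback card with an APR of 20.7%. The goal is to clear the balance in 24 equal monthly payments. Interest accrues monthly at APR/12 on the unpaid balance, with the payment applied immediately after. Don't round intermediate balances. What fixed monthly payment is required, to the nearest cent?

Monthly rate r = 20.7%/12 = 1.725% = 0.01725.
Level-payment amortization: P = B₀·r / (1 − (1+r)^(−n)) = 6373.61·0.01725 / (1 − 1.01725^(−24)).
Denominator 1 − (1+r)^(−24) = 0.336661453.
P = 109.945 / 0.336661453 ≈ 326.57.

$326.57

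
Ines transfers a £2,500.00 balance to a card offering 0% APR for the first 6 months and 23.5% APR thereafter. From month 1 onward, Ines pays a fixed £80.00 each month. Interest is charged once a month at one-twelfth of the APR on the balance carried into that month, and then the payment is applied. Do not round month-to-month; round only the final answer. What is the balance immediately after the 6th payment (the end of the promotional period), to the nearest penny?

Promo months 1–6 at r₀ = 0%/12 = 0; months 7+ at r₁ = 23.5%/12 = 0.0195833.
After month 6 (no interest yet): B = £2,500.00 − 6·£80.00 = £2,020.00.

£2,020.00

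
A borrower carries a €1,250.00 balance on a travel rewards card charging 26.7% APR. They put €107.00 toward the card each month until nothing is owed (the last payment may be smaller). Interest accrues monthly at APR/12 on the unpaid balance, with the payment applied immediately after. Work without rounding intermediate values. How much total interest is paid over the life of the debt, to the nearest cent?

€213.86

Monthly rate r = 26.7%/12 = 2.225% = 0.02225.
Payoff takes n = ⌈−ln(1 − rB₀/P)/ln(1+r)⌉ = ⌈13.679⌉ = 14 payments; the last is €72.86.
Total paid = 13·€107.00 + €72.86 = €1,463.86.
Total interest = total paid − principal = €1,463.86 − €1,250.00 = €213.86.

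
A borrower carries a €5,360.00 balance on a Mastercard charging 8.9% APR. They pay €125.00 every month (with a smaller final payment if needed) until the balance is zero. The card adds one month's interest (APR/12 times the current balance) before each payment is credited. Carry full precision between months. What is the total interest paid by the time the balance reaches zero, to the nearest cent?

€1,115.06

Monthly rate r = 8.9%/12 = 0.741667% = 0.00741667.
Payoff takes n = ⌈−ln(1 − rB₀/P)/ln(1+r)⌉ = ⌈51.800⌉ = 52 payments; the last is €100.06.
Total paid = 51·€125.00 + €100.06 = €6,475.06.
Total interest = total paid − principal = €6,475.06 − €5,360.00 = €1,115.06.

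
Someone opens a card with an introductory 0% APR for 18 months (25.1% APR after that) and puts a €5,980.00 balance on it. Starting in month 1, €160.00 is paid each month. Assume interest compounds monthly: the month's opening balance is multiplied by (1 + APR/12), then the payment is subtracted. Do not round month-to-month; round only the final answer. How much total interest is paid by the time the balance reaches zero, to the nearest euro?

€916

Promo months 1–18 at r₀ = 0%/12 = 0; months 19+ at r₁ = 25.1%/12 = 0.0209167.
After month 18 (no interest yet): B = €5,980.00 − 18·€160.00 = €3,100.00.
Then at r₁ with €160.00/mo: n₂ = −ln(1 − r₁·B/P)/ln(1+r₁) ≈ 25.10 → 26 more payments.
Total paid = 43·€160.00 + €16.45 = €6,896.45; interest = €6,896.45 − €5,980.00 = €916.45.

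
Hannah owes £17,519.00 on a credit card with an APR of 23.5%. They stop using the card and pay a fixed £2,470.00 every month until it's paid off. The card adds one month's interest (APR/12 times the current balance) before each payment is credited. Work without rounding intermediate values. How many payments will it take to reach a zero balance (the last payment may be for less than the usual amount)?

8 months

Monthly rate r = 23.5%/12 = 1.95833% = 0.0195833.
Recurrence: B ← B·(1+r) − £2,470.00.
Month 1: interest £343.08; balance after payment £15,392.08.
Month 2: interest £301.43; balance after payment £13,223.51.
Closed form: n = −ln(1 − rB₀/P)/ln(1+r) = −ln(0.8611)/ln(1.01958) ≈ 7.711, so the balance reaches zero during payment 8.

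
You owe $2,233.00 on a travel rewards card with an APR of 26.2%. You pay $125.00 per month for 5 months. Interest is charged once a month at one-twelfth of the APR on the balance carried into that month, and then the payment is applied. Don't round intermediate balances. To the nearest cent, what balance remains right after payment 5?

$1,834.75

Monthly rate r = 26.2%/12 = 2.18333% = 0.0218333.
Each month: B ← B·(1+r) − $125.00.
Month 1: interest $48.75; balance after payment $2,156.75.
Month 2: interest $47.09; balance after payment $2,078.84.
Month 3: interest $45.39; balance after payment $1,999.23.
Month 4: interest $43.65; balance after payment $1,917.88.
Month 5: interest $41.87; balance after payment $1,834.75.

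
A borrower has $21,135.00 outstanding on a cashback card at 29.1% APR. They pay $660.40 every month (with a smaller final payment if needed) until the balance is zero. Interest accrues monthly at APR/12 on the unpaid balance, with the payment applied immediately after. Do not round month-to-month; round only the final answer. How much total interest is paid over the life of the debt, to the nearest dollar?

$20,112

Monthly rate r = 29.1%/12 = 2.425% = 0.02425.
Payoff takes n = ⌈−ln(1 − rB₀/P)/ln(1+r)⌉ = ⌈62.455⌉ = 63 payments; the last is $302.67.
Total paid = 62·$660.40 + $302.67 = $41,247.47.
Total interest = total paid − principal = $41,247.47 − $21,135.00 = $20,112.47.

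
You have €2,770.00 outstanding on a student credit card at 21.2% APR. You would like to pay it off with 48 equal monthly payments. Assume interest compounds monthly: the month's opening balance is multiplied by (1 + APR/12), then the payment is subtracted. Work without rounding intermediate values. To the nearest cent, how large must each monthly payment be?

€86.07

Monthly rate r = 21.2%/12 = 1.76667% = 0.0176667.
Level-payment amortization: P = B₀·r / (1 − (1+r)^(−n)) = 2770.00·0.0176667 / (1 − 1.01767^(−48)).
Denominator 1 − (1+r)^(−48) = 0.568546874.
P = 48.9367 / 0.568546874 ≈ 86.07.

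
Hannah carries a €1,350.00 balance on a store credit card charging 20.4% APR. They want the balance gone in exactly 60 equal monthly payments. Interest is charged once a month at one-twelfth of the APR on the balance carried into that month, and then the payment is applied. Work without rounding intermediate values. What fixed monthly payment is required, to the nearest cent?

€36.07

Monthly rate r = 20.4%/12 = 1.7% = 0.017.
Level-payment amortization: P = B₀·r / (1 − (1+r)^(−n)) = 1350.00·0.017 / (1 − 1.017^(−60)).
Denominator 1 − (1+r)^(−60) = 0.636300399.
P = 22.95 / 0.636300399 ≈ 36.07.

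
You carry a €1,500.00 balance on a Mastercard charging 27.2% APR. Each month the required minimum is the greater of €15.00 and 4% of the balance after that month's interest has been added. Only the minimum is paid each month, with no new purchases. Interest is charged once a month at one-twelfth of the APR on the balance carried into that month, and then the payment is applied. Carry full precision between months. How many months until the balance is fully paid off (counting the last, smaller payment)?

113 months

Monthly rate r = 27.2%/12 = 2.26667% = 0.0226667.
While 4% of the post-interest balance exceeds €15.00, each month B ← (B·(1+r))·(1 − 0.04), i.e. B shrinks by the factor (1+r)·0.96 = 0.98176.
This holds for months 1–77. Entering month 78 the balance is €363.50; 4% of the post-interest balance is now below €15.00, so the flat €15.00 minimum applies from here.
From month 78 a fixed €15.00 at rate r clears €363.50 in 36 more payments. Total: 77 + 36 = 113 months.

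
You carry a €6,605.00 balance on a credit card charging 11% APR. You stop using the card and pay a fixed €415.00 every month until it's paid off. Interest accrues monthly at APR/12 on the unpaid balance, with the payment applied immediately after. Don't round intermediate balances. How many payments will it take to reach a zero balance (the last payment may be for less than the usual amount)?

18 months

Monthly rate r = 11%/12 = 0.916667% = 0.00916667.
Recurrence: B ← B·(1+r) − €415.00.
Month 1: interest €60.55; balance after payment €6,250.55.
Month 2: interest €57.30; balance after payment €5,892.84.
Closed form: n = −ln(1 − rB₀/P)/ln(1+r) = −ln(0.85411)/ln(1.00917) ≈ 17.282, so the balance reaches zero during payment 18.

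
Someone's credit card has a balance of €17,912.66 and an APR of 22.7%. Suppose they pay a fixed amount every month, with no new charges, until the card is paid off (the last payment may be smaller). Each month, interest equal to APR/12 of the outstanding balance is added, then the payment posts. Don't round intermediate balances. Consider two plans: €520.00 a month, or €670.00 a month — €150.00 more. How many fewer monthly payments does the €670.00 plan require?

19 fewer payments

Monthly rate r = 22.7%/12 = 1.89167% = 0.0189167.
At €520.00/mo: n = ⌈−ln(1 − rB₀/P)/ln(1+r)⌉ = 57 payments (last €141.17); total interest = total paid − €17,912.66 = €11,348.51.
At €670.00/mo: 38 payments (last €406.24); total interest €7,283.58.
Payments saved = 57 − 38 = 19.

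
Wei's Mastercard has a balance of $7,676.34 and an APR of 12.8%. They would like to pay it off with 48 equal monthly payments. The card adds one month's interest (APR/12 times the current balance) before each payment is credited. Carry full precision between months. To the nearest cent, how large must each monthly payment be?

$205.18

Monthly rate r = 12.8%/12 = 1.06667% = 0.0106667.
Level-payment amortization: P = B₀·r / (1 − (1+r)^(−n)) = 7676.34·0.0106667 / (1 − 1.01067^(−48)).
Denominator 1 − (1+r)^(−48) = 0.399077075.
P = 81.881 / 0.399077075 ≈ 205.18.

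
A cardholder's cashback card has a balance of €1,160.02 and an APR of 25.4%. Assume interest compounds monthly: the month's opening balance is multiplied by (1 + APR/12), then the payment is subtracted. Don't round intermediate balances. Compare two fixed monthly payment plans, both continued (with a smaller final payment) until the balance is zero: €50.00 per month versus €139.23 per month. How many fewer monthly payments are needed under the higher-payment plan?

23 fewer payments

Monthly rate r = 25.4%/12 = 2.11667% = 0.0211667.
At €50.00/mo: n = ⌈−ln(1 − rB₀/P)/ln(1+r)⌉ = 33 payments (last €12.49); total interest = total paid − €1,160.02 = €452.47.
At €139.23/mo: 10 payments (last €36.86); total interest €129.91.
Payments saved = 33 − 10 = 23.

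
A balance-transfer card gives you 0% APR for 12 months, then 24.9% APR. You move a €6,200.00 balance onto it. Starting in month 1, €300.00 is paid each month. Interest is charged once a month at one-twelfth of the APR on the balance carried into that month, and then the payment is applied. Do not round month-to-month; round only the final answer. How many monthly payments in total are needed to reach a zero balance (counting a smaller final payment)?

Promo months 1–12 at r₀ = 0%/12 = 0; months 13+ at r₁ = 24.9%/12 = 0.02075.
After month 12 (no interest yet): B = €6,200.00 − 12·€300.00 = €2,600.00.
Then at r₁ with €300.00/mo: n₂ = −ln(1 − r₁·B/P)/ln(1+r₁) ≈ 9.65 → 10 more payments.

22 payments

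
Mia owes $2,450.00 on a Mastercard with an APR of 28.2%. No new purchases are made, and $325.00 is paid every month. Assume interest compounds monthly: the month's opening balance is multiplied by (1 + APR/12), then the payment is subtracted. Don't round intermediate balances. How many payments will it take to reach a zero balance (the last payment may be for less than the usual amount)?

9 payments

Monthly rate r = 28.2%/12 = 2.35% = 0.0235.
Recurrence: B ← B·(1+r) − $325.00.
Month 1: interest $57.58; balance after payment $2,182.57.
Month 2: interest $51.29; balance after payment $1,908.87.
Closed form: n = −ln(1 − rB₀/P)/ln(1+r) = −ln(0.82285)/ln(1.0235) ≈ 8.394, so the balance reaches zero during payment 9.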